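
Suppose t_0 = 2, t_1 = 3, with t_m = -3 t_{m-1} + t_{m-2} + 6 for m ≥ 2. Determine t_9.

t_2 = -3(3) + 2 + 6 = -1
t_3 = -3(-1) + 3 + 6 = 12
t_4 = -3(12) + (-1) + 6 = -31
t_5 = -3(-31) + 12 + 6 = 111
t_6 = -3(111) + (-31) + 6 = -358
t_7 = -3(-358) + 111 + 6 = 1191
t_8 = -3(1191) + (-358) + 6 = -3925
t_9 = -3(-3925) + 1191 + 6 = 12972

12972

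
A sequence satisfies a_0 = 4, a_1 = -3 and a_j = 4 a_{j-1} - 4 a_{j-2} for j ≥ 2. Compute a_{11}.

-115712

a_2 = 4*(-3) - 4*4 = -28
a_3 = 4*(-28) - 4*(-3) = -100
a_4 = 4*(-100) - 4*(-28) = -288
a_5 = 4*(-288) - 4*(-100) = -752
a_6 = 4*(-752) - 4*(-288) = -1856
a_7 = 4*(-1856) - 4*(-752) = -4416
a_8 = 4*(-4416) - 4*(-1856) = -10240
a_9 = 4*(-10240) - 4*(-4416) = -23296
a_{10} = 4*(-23296) - 4*(-10240) = -52224
a_{11} = 4*(-52224) - 4*(-23296) = -115712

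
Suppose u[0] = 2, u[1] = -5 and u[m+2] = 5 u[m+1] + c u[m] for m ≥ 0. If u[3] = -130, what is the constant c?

-1

u[2] = -25 + 2c
u[3] = -125 + 5c
So -125 + 5c = -130, giving c = -1.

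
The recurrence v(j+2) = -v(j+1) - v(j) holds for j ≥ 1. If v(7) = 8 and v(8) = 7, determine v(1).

Rearranging, v(j-2) = -(v(j) + v(j-1)).
v(6) = -(7 + 8) = -15
v(5) = -(8 + (-15)) = 7
v(4) = -(-15 + 7) = 8
v(3) = -(7 + 8) = -15
v(2) = -(8 + (-15)) = 7
v(1) = -(-15 + 7) = 8

8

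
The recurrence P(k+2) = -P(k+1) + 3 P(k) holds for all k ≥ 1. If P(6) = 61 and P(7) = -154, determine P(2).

Rearranging, P(k-2) = (P(k) + P(k-1)) / 3.
P(5) = (-154 + 61) / 3 = -93/3 = -31
P(4) = (61 + (-31)) / 3 = 30/3 = 10
P(3) = (-31 + 10) / 3 = -21/3 = -7
P(2) = (10 + (-7)) / 3 = 3/3 = 1

1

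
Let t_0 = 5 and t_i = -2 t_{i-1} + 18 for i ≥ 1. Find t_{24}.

-16777210

The fixed point is 18/(1 + 2) = 6, so t_i - 6 = -2(t_{i-1} - 6).
Hence t_i = -1·(-2)^i + 6.
t_{24} = -1·(-2)^{24} + 6 = -1·16777216 + 6 = -16777210.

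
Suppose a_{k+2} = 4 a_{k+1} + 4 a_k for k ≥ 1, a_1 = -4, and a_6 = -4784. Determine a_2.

Let a_2 = v.
a_3 = -16 + 4v
a_4 = -64 + 20v
a_5 = -320 + 96v
a_6 = -1536 + 464v
So -1536 + 464v = -4784, giving v = -7.

-7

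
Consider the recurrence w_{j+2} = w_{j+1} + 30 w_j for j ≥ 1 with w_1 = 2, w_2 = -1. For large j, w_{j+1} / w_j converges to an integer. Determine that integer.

6

The characteristic equation is r^2 - r - 30 = 0, which factors as (r - 6)(r + 5) = 0.
So the roots are 6 and -5. Since |6| > |-5| and the coefficient of 6^j is non-zero, the ratio tends to 6.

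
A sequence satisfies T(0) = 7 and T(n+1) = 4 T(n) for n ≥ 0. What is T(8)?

458752

T(1) = 4(7) = 28
T(2) = 4(28) = 112
T(3) = 4(112) = 448
T(4) = 4(448) = 1792
T(5) = 4(1792) = 7168
T(6) = 4(7168) = 28672
T(7) = 4(28672) = 114688
T(8) = 4(114688) = 458752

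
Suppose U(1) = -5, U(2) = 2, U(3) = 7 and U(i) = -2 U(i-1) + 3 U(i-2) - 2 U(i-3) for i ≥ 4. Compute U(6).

-34

U(4) = -2*7 + 3*2 - 2*(-5) = 2
U(5) = -2*2 + 3*7 - 2*2 = 13
U(6) = -2*13 + 3*2 - 2*7 = -34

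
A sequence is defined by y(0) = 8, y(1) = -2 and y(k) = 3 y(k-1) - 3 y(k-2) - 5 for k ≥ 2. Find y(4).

y(2) = 3(-2) - 3(8) - 5 = -35
y(3) = 3(-35) - 3(-2) - 5 = -104
y(4) = 3(-104) - 3(-35) - 5 = -212

-212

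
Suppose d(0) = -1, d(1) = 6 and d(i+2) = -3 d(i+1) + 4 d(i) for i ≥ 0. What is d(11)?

5872026

d(2) = -3(6) + 4(-1) = -22
d(3) = -3(-22) + 4(6) = 90
d(4) = -3(90) + 4(-22) = -358
d(5) = -3(-358) + 4(90) = 1434
d(6) = -3(1434) + 4(-358) = -5734
d(7) = -3(-5734) + 4(1434) = 22938
d(8) = -3(22938) + 4(-5734) = -91750
d(9) = -3(-91750) + 4(22938) = 367002
d(10) = -3(367002) + 4(-91750) = -1468006
d(11) = -3(-1468006) + 4(367002) = 5872026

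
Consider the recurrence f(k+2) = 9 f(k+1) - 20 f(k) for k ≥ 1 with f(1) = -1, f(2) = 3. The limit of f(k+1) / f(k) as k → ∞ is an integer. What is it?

The characteristic equation is r^2 - 9r + 20 = 0, which factors as (r - 5)(r - 4) = 0.
So the roots are 5 and 4. Since |5| > |4| and the coefficient of 5^k is non-zero, the ratio tends to 5.

5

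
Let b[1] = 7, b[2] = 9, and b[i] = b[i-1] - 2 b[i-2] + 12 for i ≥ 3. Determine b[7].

b[3] = 9 - 2·7 + 12 = 7
b[4] = 7 - 2·9 + 12 = 1
b[5] = 1 - 2·7 + 12 = -1
b[6] = (-1) - 2·1 + 12 = 9
b[7] = 9 - 2·(-1) + 12 = 23

23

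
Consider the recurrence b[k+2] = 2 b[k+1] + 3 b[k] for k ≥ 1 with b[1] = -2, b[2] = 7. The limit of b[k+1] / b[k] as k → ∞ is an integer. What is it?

The characteristic equation is r^2 - 2r - 3 = 0, which factors as (r - 3)(r + 1) = 0.
So the roots are 3 and -1. Since |3| > |-1| and the coefficient of 3^k is non-zero, the ratio tends to 3.

3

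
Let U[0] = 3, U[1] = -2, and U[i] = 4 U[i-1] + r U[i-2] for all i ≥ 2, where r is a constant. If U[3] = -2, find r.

U[2] = -8 + 3r
U[3] = -32 + 10r
So -32 + 10r = -2, giving r = 3.

3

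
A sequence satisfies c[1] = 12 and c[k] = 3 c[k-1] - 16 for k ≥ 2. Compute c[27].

The fixed point is -16/(1 - 3) = 8, so c[k] - 8 = 3(c[k-1] - 8).
Hence c[k] = 4·3^{k-1} + 8.
c[27] = 4·3^{26} + 8 = 4·2541865828329 + 8 = 10167463313324.

10167463313324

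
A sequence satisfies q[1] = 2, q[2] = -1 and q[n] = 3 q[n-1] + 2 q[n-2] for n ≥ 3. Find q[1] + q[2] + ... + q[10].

q[3] = 3*(-1) + 2*2 = 1
q[4] = 3*1 + 2*(-1) = 1
q[5] = 3*1 + 2*1 = 5
q[6] = 3*5 + 2*1 = 17
q[7] = 3*17 + 2*5 = 61
q[8] = 3*61 + 2*17 = 217
q[9] = 3*217 + 2*61 = 773
q[10] = 3*773 + 2*217 = 2753
Sum = 2 + (-1) + 1 + 1 + 5 + 17 + 61 + 217 + 773 + 2753 = 3829

3829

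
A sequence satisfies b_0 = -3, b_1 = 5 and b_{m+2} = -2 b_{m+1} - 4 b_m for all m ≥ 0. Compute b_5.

16

b_2 = -2·5 - 4·(-3) = 2
b_3 = -2·2 - 4·5 = -24
b_4 = -2·(-24) - 4·2 = 40
b_5 = -2·40 - 4·(-24) = 16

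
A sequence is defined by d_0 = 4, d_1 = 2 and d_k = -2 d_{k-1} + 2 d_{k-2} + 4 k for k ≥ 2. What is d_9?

-6788

d_2 = -2·2 + 2·4 + 8 = 12
d_3 = -2·12 + 2·2 + 12 = -8
d_4 = -2·(-8) + 2·12 + 16 = 56
d_5 = -2·56 + 2·(-8) + 20 = -108
d_6 = -2·(-108) + 2·56 + 24 = 352
d_7 = -2·352 + 2·(-108) + 28 = -892
d_8 = -2·(-892) + 2·352 + 32 = 2520
d_9 = -2·2520 + 2·(-892) + 36 = -6788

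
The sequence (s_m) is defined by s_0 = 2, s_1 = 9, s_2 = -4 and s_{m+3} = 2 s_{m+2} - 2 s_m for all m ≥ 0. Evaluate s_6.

-128

s_3 = 2*(-4) - 2*2 = -12
s_4 = 2*(-12) - 2*9 = -42
s_5 = 2*(-42) - 2*(-4) = -76
s_6 = 2*(-76) - 2*(-12) = -128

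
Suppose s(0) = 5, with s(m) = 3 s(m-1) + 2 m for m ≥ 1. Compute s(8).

s(1) = 3*5 + 2 = 17
s(2) = 3*17 + 4 = 55
s(3) = 3*55 + 6 = 171
s(4) = 3*171 + 8 = 521
s(5) = 3*521 + 10 = 1573
s(6) = 3*1573 + 12 = 4731
s(7) = 3*4731 + 14 = 14207
s(8) = 3*14207 + 16 = 42637

42637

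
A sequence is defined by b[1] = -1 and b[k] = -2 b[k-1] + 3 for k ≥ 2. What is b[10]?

b[2] = -2*(-1) + 3 = 5
b[3] = -2*5 + 3 = -7
b[4] = -2*(-7) + 3 = 17
b[5] = -2*17 + 3 = -31
b[6] = -2*(-31) + 3 = 65
b[7] = -2*65 + 3 = -127
b[8] = -2*(-127) + 3 = 257
b[9] = -2*257 + 3 = -511
b[10] = -2*(-511) + 3 = 1025

1025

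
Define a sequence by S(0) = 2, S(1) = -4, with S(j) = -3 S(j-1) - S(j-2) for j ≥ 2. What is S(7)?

S(2) = -3*(-4) - 2 = 10
S(3) = -3*10 - (-4) = -26
S(4) = -3*(-26) - 10 = 68
S(5) = -3*68 - (-26) = -178
S(6) = -3*(-178) - 68 = 466
S(7) = -3*466 - (-178) = -1220

-1220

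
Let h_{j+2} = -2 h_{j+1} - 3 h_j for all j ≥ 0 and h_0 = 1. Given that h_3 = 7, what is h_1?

1

Let h_1 = z.
h_2 = -3 - 2z
h_3 = 6 + z
So 6 + z = 7, giving z = 1.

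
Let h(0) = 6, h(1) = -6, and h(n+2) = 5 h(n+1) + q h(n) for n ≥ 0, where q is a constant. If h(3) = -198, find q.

h(2) = -30 + 6q
h(3) = -150 + 24q
So -150 + 24q = -198, giving q = -2.

-2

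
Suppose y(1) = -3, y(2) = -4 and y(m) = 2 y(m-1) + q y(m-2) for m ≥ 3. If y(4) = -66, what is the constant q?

y(3) = -8 - 3q
y(4) = -16 - 10q
So -16 - 10q = -66, giving q = 5.

5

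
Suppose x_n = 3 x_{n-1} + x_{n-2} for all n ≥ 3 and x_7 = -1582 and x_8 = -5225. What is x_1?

2

Rearranging, x_{n-2} = x_n - 3 x_{n-1}.
x_6 = -5225 - 3(-1582) = -479
x_5 = -1582 - 3(-479) = -145
x_4 = -479 - 3(-145) = -44
x_3 = -145 - 3(-44) = -13
x_2 = -44 - 3(-13) = -5
x_1 = -13 - 3(-5) = 2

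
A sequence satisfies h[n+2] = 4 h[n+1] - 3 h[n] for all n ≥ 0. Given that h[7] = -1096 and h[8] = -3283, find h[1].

Rearranging, h[n-2] = (h[n] - 4 h[n-1]) / -3.
h[6] = (-3283 - 4(-1096)) / -3 = 1101/-3 = -367
h[5] = (-1096 - 4(-367)) / -3 = 372/-3 = -124
h[4] = (-367 - 4(-124)) / -3 = 129/-3 = -43
h[3] = (-124 - 4(-43)) / -3 = 48/-3 = -16
h[2] = (-43 - 4(-16)) / -3 = 21/-3 = -7
h[1] = (-16 - 4(-7)) / -3 = 12/-3 = -4

-4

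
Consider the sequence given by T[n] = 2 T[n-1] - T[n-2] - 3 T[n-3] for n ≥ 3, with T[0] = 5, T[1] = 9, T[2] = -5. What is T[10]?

T[3] = 2*(-5) - 9 - 3*5 = -34
T[4] = 2*(-34) - (-5) - 3*9 = -90
T[5] = 2*(-90) - (-34) - 3*(-5) = -131
T[6] = 2*(-131) - (-90) - 3*(-34) = -70
T[7] = 2*(-70) - (-131) - 3*(-90) = 261
T[8] = 2*261 - (-70) - 3*(-131) = 985
T[9] = 2*985 - 261 - 3*(-70) = 1919
T[10] = 2*1919 - 985 - 3*261 = 2070

2070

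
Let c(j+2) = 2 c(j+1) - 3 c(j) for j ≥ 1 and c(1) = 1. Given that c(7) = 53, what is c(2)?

-2

Let c(2) = y.
c(3) = -3 + 2y
c(4) = -6 + y
c(5) = -3 - 4y
c(6) = 12 - 11y
c(7) = 33 - 10y
So 33 - 10y = 53, giving y = -2.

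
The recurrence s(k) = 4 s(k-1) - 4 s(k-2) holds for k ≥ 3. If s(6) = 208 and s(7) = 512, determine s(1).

-1

Rearranging, s(k-2) = (s(k) - 4 s(k-1)) / -4.
s(5) = (512 - 4(208)) / -4 = -320/-4 = 80
s(4) = (208 - 4(80)) / -4 = -112/-4 = 28
s(3) = (80 - 4(28)) / -4 = -32/-4 = 8
s(2) = (28 - 4(8)) / -4 = -4/-4 = 1
s(1) = (8 - 4(1)) / -4 = 4/-4 = -1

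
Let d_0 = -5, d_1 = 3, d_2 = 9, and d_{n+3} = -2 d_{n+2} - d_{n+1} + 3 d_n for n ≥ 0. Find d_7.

d_3 = -2·9 - 3 + 3·(-5) = -36
d_4 = -2·(-36) - 9 + 3·3 = 72
d_5 = -2·72 - (-36) + 3·9 = -81
d_6 = -2·(-81) - 72 + 3·(-36) = -18
d_7 = -2·(-18) - (-81) + 3·72 = 333

333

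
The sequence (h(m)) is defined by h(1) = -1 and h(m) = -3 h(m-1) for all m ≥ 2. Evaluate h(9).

-6561

h(2) = -3(-1) = 3
h(3) = -3(3) = -9
h(4) = -3(-9) = 27
h(5) = -3(27) = -81
h(6) = -3(-81) = 243
h(7) = -3(243) = -729
h(8) = -3(-729) = 2187
h(9) = -3(2187) = -6561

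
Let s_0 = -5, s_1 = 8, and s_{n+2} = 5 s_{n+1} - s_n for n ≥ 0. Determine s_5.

4983

s_2 = 5·8 - (-5) = 45
s_3 = 5·45 - 8 = 217
s_4 = 5·217 - 45 = 1040
s_5 = 5·1040 - 217 = 4983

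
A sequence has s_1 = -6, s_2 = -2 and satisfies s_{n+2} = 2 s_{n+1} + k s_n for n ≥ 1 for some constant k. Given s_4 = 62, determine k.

-5

s_3 = -4 - 6k
s_4 = -8 - 14k
So -8 - 14k = 62, giving k = -5.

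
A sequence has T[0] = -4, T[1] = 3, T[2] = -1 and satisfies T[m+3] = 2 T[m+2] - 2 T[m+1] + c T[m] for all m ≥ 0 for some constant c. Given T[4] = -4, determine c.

T[3] = -8 - 4c
T[4] = -14 - 5c
So -14 - 5c = -4, giving c = -2.

-2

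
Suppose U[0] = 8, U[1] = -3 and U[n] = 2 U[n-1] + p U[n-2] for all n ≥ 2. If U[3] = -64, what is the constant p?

U[2] = -6 + 8p
U[3] = -12 + 13p
So -12 + 13p = -64, giving p = -4.

-4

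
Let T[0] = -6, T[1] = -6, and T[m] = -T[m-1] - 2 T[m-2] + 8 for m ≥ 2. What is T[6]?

T[2] = -(-6) - 2*(-6) + 8 = 26
T[3] = -26 - 2*(-6) + 8 = -6
T[4] = -(-6) - 2*26 + 8 = -38
T[5] = -(-38) - 2*(-6) + 8 = 58
T[6] = -58 - 2*(-38) + 8 = 26

26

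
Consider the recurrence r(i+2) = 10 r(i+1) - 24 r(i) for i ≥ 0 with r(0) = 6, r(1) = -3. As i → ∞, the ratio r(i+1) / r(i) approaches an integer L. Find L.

6

The characteristic equation is r^2 - 10r + 24 = 0, which factors as (r - 6)(r - 4) = 0.
So the roots are 6 and 4. Since |6| > |4| and the coefficient of 6^i is non-zero, the ratio tends to 6.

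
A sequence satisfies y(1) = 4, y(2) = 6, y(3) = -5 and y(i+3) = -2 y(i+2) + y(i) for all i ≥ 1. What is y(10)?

282

y(4) = -2·(-5) + 4 = 14
y(5) = -2·14 + 6 = -22
y(6) = -2·(-22) + (-5) = 39
y(7) = -2·39 + 14 = -64
y(8) = -2·(-64) + (-22) = 106
y(9) = -2·106 + 39 = -173
y(10) = -2·(-173) + (-64) = 282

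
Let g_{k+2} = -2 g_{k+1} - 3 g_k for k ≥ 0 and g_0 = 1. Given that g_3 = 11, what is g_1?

Let g_1 = v.
g_2 = -3 - 2v
g_3 = 6 + v
So 6 + v = 11, giving v = 5.

5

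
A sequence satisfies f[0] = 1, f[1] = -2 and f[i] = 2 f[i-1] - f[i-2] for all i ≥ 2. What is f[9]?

-26

f[2] = 2*(-2) - 1 = -5
f[3] = 2*(-5) - (-2) = -8
f[4] = 2*(-8) - (-5) = -11
f[5] = 2*(-11) - (-8) = -14
f[6] = 2*(-14) - (-11) = -17
f[7] = 2*(-17) - (-14) = -20
f[8] = 2*(-20) - (-17) = -23
f[9] = 2*(-23) - (-20) = -26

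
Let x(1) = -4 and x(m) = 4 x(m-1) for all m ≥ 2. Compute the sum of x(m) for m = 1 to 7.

x(2) = 4*(-4) = -16
x(3) = 4*(-16) = -64
x(4) = 4*(-64) = -256
x(5) = 4*(-256) = -1024
x(6) = 4*(-1024) = -4096
x(7) = 4*(-4096) = -16384
Sum = (-4) + (-16) + (-64) + (-256) + (-1024) + (-4096) + (-16384) = -21844

-21844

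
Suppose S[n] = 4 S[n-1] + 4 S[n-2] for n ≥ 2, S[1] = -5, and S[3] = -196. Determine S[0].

-6

Let S[0] = x.
S[2] = -20 + 4x
S[3] = -100 + 16x
So -100 + 16x = -196, giving x = -6.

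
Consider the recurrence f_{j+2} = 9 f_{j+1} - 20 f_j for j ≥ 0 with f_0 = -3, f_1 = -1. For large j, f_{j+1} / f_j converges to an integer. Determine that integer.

5

The characteristic equation is r^2 - 9r + 20 = 0, which factors as (r - 5)(r - 4) = 0.
So the roots are 5 and 4. Since |5| > |4| and the coefficient of 5^j is non-zero, the ratio tends to 5.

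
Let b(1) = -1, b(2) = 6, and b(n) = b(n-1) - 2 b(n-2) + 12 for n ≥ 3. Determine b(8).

76

b(3) = 6 - 2(-1) + 12 = 20
b(4) = 20 - 2(6) + 12 = 20
b(5) = 20 - 2(20) + 12 = -8
b(6) = (-8) - 2(20) + 12 = -36
b(7) = (-36) - 2(-8) + 12 = -8
b(8) = (-8) - 2(-36) + 12 = 76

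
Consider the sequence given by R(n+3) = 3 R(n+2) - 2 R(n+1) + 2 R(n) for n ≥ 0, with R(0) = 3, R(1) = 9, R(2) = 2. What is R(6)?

8

R(3) = 3*2 - 2*9 + 2*3 = -6
R(4) = 3*(-6) - 2*2 + 2*9 = -4
R(5) = 3*(-4) - 2*(-6) + 2*2 = 4
R(6) = 3*4 - 2*(-4) + 2*(-6) = 8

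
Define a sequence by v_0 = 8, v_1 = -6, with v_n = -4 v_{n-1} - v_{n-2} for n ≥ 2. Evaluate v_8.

v_2 = -4*(-6) - 8 = 16
v_3 = -4*16 - (-6) = -58
v_4 = -4*(-58) - 16 = 216
v_5 = -4*216 - (-58) = -806
v_6 = -4*(-806) - 216 = 3008
v_7 = -4*3008 - (-806) = -11226
v_8 = -4*(-11226) - 3008 = 41896

41896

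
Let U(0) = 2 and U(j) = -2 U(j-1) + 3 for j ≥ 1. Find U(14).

16385

The fixed point is 3/(1 + 2) = 1, so U(j) - 1 = -2(U(j-1) - 1).
Hence U(j) = 1·(-2)^j + 1.
U(14) = 1·(-2)^{14} + 1 = 1·16384 + 1 = 16385.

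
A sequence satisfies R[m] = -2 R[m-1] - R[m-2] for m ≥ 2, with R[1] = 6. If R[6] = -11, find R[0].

Let R[0] = w.
R[2] = -12 - w
R[3] = 18 + 2w
R[4] = -24 - 3w
R[5] = 30 + 4w
R[6] = -36 - 5w
So -36 - 5w = -11, giving w = -5.

-5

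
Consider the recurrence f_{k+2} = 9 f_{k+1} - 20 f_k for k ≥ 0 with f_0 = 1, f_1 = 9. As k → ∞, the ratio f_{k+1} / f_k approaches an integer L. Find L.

The characteristic equation is r^2 - 9r + 20 = 0, which factors as (r - 5)(r - 4) = 0.
So the roots are 5 and 4. Since |5| > |4| and the coefficient of 5^k is non-zero, the ratio tends to 5.

5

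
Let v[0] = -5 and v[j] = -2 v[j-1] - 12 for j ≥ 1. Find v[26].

-67108868

The fixed point is -12/(1 + 2) = -4, so v[j] + 4 = -2(v[j-1] + 4).
Hence v[j] = -1·(-2)^j - 4.
v[26] = -1·(-2)^{26} - 4 = -1·67108864 - 4 = -67108868.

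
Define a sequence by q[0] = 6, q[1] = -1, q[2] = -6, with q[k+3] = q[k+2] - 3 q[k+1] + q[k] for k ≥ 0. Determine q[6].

-52

q[3] = (-6) - 3·(-1) + 6 = 3
q[4] = 3 - 3·(-6) + (-1) = 20
q[5] = 20 - 3·3 + (-6) = 5
q[6] = 5 - 3·20 + 3 = -52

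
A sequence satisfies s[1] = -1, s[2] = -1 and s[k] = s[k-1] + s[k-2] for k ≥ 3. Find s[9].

-34

s[3] = (-1) + (-1) = -2
s[4] = (-2) + (-1) = -3
s[5] = (-3) + (-2) = -5
s[6] = (-5) + (-3) = -8
s[7] = (-8) + (-5) = -13
s[8] = (-13) + (-8) = -21
s[9] = (-21) + (-13) = -34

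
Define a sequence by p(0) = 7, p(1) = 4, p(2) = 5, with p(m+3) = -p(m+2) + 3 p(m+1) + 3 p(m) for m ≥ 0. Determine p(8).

p(3) = -5 + 3*4 + 3*7 = 28
p(4) = -28 + 3*5 + 3*4 = -1
p(5) = -(-1) + 3*28 + 3*5 = 100
p(6) = -100 + 3*(-1) + 3*28 = -19
p(7) = -(-19) + 3*100 + 3*(-1) = 316
p(8) = -316 + 3*(-19) + 3*100 = -73

-73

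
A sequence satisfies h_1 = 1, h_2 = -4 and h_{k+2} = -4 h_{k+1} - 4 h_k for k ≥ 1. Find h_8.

-1024

h_3 = -4(-4) - 4(1) = 12
h_4 = -4(12) - 4(-4) = -32
h_5 = -4(-32) - 4(12) = 80
h_6 = -4(80) - 4(-32) = -192
h_7 = -4(-192) - 4(80) = 448
h_8 = -4(448) - 4(-192) = -1024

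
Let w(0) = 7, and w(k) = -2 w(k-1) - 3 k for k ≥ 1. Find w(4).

118

w(1) = -2*7 - 3 = -17
w(2) = -2*(-17) - 6 = 28
w(3) = -2*28 - 9 = -65
w(4) = -2*(-65) - 12 = 118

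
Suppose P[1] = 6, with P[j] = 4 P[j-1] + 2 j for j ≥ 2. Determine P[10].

P[2] = 4·6 + 4 = 28
P[3] = 4·28 + 6 = 118
P[4] = 4·118 + 8 = 480
P[5] = 4·480 + 10 = 1930
P[6] = 4·1930 + 12 = 7732
P[7] = 4·7732 + 14 = 30942
P[8] = 4·30942 + 16 = 123784
P[9] = 4·123784 + 18 = 495154
P[10] = 4·495154 + 20 = 1980636

1980636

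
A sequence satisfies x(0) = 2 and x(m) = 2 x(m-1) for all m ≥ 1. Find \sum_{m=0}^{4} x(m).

62

x(1) = 2(2) = 4
x(2) = 2(4) = 8
x(3) = 2(8) = 16
x(4) = 2(16) = 32
Sum = 2 + 4 + 8 + 16 + 32 = 62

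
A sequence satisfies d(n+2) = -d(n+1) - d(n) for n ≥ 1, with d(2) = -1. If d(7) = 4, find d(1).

4

Let d(1) = w.
d(3) = 1 - w
d(4) = w
d(5) = -1
d(6) = 1 - w
d(7) = w
So w = 4, giving w = 4.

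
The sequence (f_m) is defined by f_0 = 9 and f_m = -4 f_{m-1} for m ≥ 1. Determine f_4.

2304

f_1 = -4*9 = -36
f_2 = -4*(-36) = 144
f_3 = -4*144 = -576
f_4 = -4*(-576) = 2304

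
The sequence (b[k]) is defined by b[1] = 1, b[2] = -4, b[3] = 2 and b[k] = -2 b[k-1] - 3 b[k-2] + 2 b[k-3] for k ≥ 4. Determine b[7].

b[4] = -2·2 - 3·(-4) + 2·1 = 10
b[5] = -2·10 - 3·2 + 2·(-4) = -34
b[6] = -2·(-34) - 3·10 + 2·2 = 42
b[7] = -2·42 - 3·(-34) + 2·10 = 38

38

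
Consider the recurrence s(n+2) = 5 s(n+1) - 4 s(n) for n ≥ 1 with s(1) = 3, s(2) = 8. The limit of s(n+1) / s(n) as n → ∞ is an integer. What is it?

4

The characteristic equation is r^2 - 5r + 4 = 0, which factors as (r - 4)(r - 1) = 0.
So the roots are 4 and 1. Since |4| > |1| and the coefficient of 4^n is non-zero, the ratio tends to 4.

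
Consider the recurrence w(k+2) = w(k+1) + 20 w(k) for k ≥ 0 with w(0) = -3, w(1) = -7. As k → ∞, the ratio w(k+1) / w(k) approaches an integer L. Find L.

The characteristic equation is r^2 - r - 20 = 0, which factors as (r - 5)(r + 4) = 0.
So the roots are 5 and -4. Since |5| > |-4| and the coefficient of 5^k is non-zero, the ratio tends to 5.

5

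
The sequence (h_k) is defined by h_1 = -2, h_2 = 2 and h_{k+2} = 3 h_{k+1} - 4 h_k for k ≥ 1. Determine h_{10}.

h_3 = 3*2 - 4*(-2) = 14
h_4 = 3*14 - 4*2 = 34
h_5 = 3*34 - 4*14 = 46
h_6 = 3*46 - 4*34 = 2
h_7 = 3*2 - 4*46 = -178
h_8 = 3*(-178) - 4*2 = -542
h_9 = 3*(-542) - 4*(-178) = -914
h_{10} = 3*(-914) - 4*(-542) = -574

-574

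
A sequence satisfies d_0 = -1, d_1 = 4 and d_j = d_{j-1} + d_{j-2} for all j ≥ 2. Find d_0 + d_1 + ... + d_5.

d_2 = 4 + (-1) = 3
d_3 = 3 + 4 = 7
d_4 = 7 + 3 = 10
d_5 = 10 + 7 = 17
Sum = (-1) + 4 + 3 + 7 + 10 + 17 = 40

40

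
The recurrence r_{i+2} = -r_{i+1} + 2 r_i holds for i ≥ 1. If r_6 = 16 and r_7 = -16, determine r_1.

5

Rearranging, r_{i-2} = (r_i + r_{i-1}) / 2.
r_5 = (-16 + 16) / 2 = 0/2 = 0
r_4 = (16 + 0) / 2 = 16/2 = 8
r_3 = (0 + 8) / 2 = 8/2 = 4
r_2 = (8 + 4) / 2 = 12/2 = 6
r_1 = (4 + 6) / 2 = 10/2 = 5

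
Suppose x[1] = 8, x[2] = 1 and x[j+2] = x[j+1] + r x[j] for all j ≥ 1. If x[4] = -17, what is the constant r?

x[3] = 1 + 8r
x[4] = 1 + 9r
So 1 + 9r = -17, giving r = -2.

-2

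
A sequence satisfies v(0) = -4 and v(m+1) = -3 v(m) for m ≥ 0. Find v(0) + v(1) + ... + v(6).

v(1) = -3·(-4) = 12
v(2) = -3·12 = -36
v(3) = -3·(-36) = 108
v(4) = -3·108 = -324
v(5) = -3·(-324) = 972
v(6) = -3·972 = -2916
Sum = (-4) + 12 + (-36) + 108 + (-324) + 972 + (-2916) = -2188

-2188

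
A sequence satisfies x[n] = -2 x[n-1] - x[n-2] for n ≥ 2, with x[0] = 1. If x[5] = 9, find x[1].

1

Let x[1] = v.
x[2] = -1 - 2v
x[3] = 2 + 3v
x[4] = -3 - 4v
x[5] = 4 + 5v
So 4 + 5v = 9, giving v = 1.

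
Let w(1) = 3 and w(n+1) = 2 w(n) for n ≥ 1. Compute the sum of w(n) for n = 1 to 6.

189

w(2) = 2*3 = 6
w(3) = 2*6 = 12
w(4) = 2*12 = 24
w(5) = 2*24 = 48
w(6) = 2*48 = 96
Sum = 3 + 6 + 12 + 24 + 48 + 96 = 189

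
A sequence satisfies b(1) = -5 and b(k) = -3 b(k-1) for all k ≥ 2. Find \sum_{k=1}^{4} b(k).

b(2) = -3(-5) = 15
b(3) = -3(15) = -45
b(4) = -3(-45) = 135
Sum = (-5) + 15 + (-45) + 135 = 100

100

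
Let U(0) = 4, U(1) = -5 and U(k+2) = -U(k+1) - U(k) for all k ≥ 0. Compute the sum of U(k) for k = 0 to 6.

4

U(2) = -(-5) - 4 = 1
U(3) = -1 - (-5) = 4
U(4) = -4 - 1 = -5
U(5) = -(-5) - 4 = 1
U(6) = -1 - (-5) = 4
Sum = 4 + (-5) + 1 + 4 + (-5) + 1 + 4 = 4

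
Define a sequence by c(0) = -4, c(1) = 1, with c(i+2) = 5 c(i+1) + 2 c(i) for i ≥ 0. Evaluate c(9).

-317389

c(2) = 5·1 + 2·(-4) = -3
c(3) = 5·(-3) + 2·1 = -13
c(4) = 5·(-13) + 2·(-3) = -71
c(5) = 5·(-71) + 2·(-13) = -381
c(6) = 5·(-381) + 2·(-71) = -2047
c(7) = 5·(-2047) + 2·(-381) = -10997
c(8) = 5·(-10997) + 2·(-2047) = -59079
c(9) = 5·(-59079) + 2·(-10997) = -317389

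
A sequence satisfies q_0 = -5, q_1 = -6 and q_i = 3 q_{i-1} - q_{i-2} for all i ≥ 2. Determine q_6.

q_2 = 3·(-6) - (-5) = -13
q_3 = 3·(-13) - (-6) = -33
q_4 = 3·(-33) - (-13) = -86
q_5 = 3·(-86) - (-33) = -225
q_6 = 3·(-225) - (-86) = -589

-589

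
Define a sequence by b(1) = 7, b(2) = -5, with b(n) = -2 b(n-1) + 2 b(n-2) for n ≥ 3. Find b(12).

-184992

b(3) = -2·(-5) + 2·7 = 24
b(4) = -2·24 + 2·(-5) = -58
b(5) = -2·(-58) + 2·24 = 164
b(6) = -2·164 + 2·(-58) = -444
b(7) = -2·(-444) + 2·164 = 1216
b(8) = -2·1216 + 2·(-444) = -3320
b(9) = -2·(-3320) + 2·1216 = 9072
b(10) = -2·9072 + 2·(-3320) = -24784
b(11) = -2·(-24784) + 2·9072 = 67712
b(12) = -2·67712 + 2·(-24784) = -184992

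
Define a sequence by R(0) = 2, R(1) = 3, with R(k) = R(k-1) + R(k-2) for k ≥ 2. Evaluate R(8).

89

R(2) = 3 + 2 = 5
R(3) = 5 + 3 = 8
R(4) = 8 + 5 = 13
R(5) = 13 + 8 = 21
R(6) = 21 + 13 = 34
R(7) = 34 + 21 = 55
R(8) = 55 + 34 = 89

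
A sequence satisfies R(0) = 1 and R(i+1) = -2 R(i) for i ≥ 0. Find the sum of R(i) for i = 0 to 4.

11

R(1) = -2(1) = -2
R(2) = -2(-2) = 4
R(3) = -2(4) = -8
R(4) = -2(-8) = 16
Sum = 1 + (-2) + 4 + (-8) + 16 = 11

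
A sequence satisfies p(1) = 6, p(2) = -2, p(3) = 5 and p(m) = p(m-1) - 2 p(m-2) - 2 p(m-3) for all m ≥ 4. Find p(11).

p(4) = 5 - 2*(-2) - 2*6 = -3
p(5) = (-3) - 2*5 - 2*(-2) = -9
p(6) = (-9) - 2*(-3) - 2*5 = -13
p(7) = (-13) - 2*(-9) - 2*(-3) = 11
p(8) = 11 - 2*(-13) - 2*(-9) = 55
p(9) = 55 - 2*11 - 2*(-13) = 59
p(10) = 59 - 2*55 - 2*11 = -73
p(11) = (-73) - 2*59 - 2*55 = -301

-301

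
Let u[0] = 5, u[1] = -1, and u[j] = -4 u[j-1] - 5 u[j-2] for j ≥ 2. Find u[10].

u[2] = -4*(-1) - 5*5 = -21
u[3] = -4*(-21) - 5*(-1) = 89
u[4] = -4*89 - 5*(-21) = -251
u[5] = -4*(-251) - 5*89 = 559
u[6] = -4*559 - 5*(-251) = -981
u[7] = -4*(-981) - 5*559 = 1129
u[8] = -4*1129 - 5*(-981) = 389
u[9] = -4*389 - 5*1129 = -7201
u[10] = -4*(-7201) - 5*389 = 26859

26859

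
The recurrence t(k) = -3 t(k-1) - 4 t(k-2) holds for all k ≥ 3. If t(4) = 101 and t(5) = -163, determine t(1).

Rearranging, t(k-2) = (t(k) + 3 t(k-1)) / -4.
t(3) = (-163 + 3·101) / -4 = 140/-4 = -35
t(2) = (101 + 3·(-35)) / -4 = -4/-4 = 1
t(1) = (-35 + 3·1) / -4 = -32/-4 = 8

8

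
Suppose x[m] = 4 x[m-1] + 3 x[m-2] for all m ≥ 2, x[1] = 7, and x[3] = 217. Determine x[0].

Let x[0] = v.
x[2] = 28 + 3v
x[3] = 133 + 12v
So 133 + 12v = 217, giving v = 7.

7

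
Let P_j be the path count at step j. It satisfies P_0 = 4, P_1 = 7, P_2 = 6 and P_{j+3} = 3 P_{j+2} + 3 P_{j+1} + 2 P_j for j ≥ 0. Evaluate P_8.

39978

P_3 = 3(6) + 3(7) + 2(4) = 47
P_4 = 3(47) + 3(6) + 2(7) = 173
P_5 = 3(173) + 3(47) + 2(6) = 672
P_6 = 3(672) + 3(173) + 2(47) = 2629
P_7 = 3(2629) + 3(672) + 2(173) = 10249
P_8 = 3(10249) + 3(2629) + 2(672) = 39978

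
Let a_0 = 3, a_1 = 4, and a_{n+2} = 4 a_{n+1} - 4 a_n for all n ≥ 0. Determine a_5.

-64

a_2 = 4(4) - 4(3) = 4
a_3 = 4(4) - 4(4) = 0
a_4 = 4(0) - 4(4) = -16
a_5 = 4(-16) - 4(0) = -64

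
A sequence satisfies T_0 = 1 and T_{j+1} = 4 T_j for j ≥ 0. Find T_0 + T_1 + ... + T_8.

87381

T_1 = 4*1 = 4
T_2 = 4*4 = 16
T_3 = 4*16 = 64
T_4 = 4*64 = 256
T_5 = 4*256 = 1024
T_6 = 4*1024 = 4096
T_7 = 4*4096 = 16384
T_8 = 4*16384 = 65536
Sum = 1 + 4 + 16 + 64 + 256 + 1024 + 4096 + 16384 + 65536 = 87381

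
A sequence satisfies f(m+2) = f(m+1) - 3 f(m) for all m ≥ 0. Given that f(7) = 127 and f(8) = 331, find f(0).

-4

Rearranging, f(m-2) = (f(m) - f(m-1)) / -3.
f(6) = (331 - 127) / -3 = 204/-3 = -68
f(5) = (127 - (-68)) / -3 = 195/-3 = -65
f(4) = (-68 - (-65)) / -3 = -3/-3 = 1
f(3) = (-65 - 1) / -3 = -66/-3 = 22
f(2) = (1 - 22) / -3 = -21/-3 = 7
f(1) = (22 - 7) / -3 = 15/-3 = -5
f(0) = (7 - (-5)) / -3 = 12/-3 = -4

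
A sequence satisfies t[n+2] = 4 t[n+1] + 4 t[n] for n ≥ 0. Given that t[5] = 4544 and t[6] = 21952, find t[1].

4

Rearranging, t[n-2] = (t[n] - 4 t[n-1]) / 4.
t[4] = (21952 - 4·4544) / 4 = 3776/4 = 944
t[3] = (4544 - 4·944) / 4 = 768/4 = 192
t[2] = (944 - 4·192) / 4 = 176/4 = 44
t[1] = (192 - 4·44) / 4 = 16/4 = 4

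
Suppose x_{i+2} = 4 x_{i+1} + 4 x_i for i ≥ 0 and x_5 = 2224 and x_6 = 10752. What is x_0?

Rearranging, x_{i-2} = (x_i - 4 x_{i-1}) / 4.
x_4 = (10752 - 4(2224)) / 4 = 1856/4 = 464
x_3 = (2224 - 4(464)) / 4 = 368/4 = 92
x_2 = (464 - 4(92)) / 4 = 96/4 = 24
x_1 = (92 - 4(24)) / 4 = -4/4 = -1
x_0 = (24 - 4(-1)) / 4 = 28/4 = 7

7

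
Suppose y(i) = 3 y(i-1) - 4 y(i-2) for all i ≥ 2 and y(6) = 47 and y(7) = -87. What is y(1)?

-3

Rearranging, y(i-2) = (y(i) - 3 y(i-1)) / -4.
y(5) = (-87 - 3(47)) / -4 = -228/-4 = 57
y(4) = (47 - 3(57)) / -4 = -124/-4 = 31
y(3) = (57 - 3(31)) / -4 = -36/-4 = 9
y(2) = (31 - 3(9)) / -4 = 4/-4 = -1
y(1) = (9 - 3(-1)) / -4 = 12/-4 = -3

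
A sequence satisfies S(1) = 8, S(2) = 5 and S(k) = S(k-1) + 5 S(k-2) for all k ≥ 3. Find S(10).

42670

S(3) = 5 + 5*8 = 45
S(4) = 45 + 5*5 = 70
S(5) = 70 + 5*45 = 295
S(6) = 295 + 5*70 = 645
S(7) = 645 + 5*295 = 2120
S(8) = 2120 + 5*645 = 5345
S(9) = 5345 + 5*2120 = 15945
S(10) = 15945 + 5*5345 = 42670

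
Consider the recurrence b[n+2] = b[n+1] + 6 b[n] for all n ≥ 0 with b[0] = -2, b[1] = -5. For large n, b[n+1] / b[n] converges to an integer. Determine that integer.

The characteristic equation is r^2 - r - 6 = 0, which factors as (r - 3)(r + 2) = 0.
So the roots are 3 and -2. Since |3| > |-2| and the coefficient of 3^n is non-zero, the ratio tends to 3.

3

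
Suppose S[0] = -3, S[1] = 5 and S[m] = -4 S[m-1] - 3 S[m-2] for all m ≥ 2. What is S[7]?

S[2] = -4·5 - 3·(-3) = -11
S[3] = -4·(-11) - 3·5 = 29
S[4] = -4·29 - 3·(-11) = -83
S[5] = -4·(-83) - 3·29 = 245
S[6] = -4·245 - 3·(-83) = -731
S[7] = -4·(-731) - 3·245 = 2189

2189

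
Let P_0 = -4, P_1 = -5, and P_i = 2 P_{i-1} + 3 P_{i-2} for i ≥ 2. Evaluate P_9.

P_2 = 2(-5) + 3(-4) = -22
P_3 = 2(-22) + 3(-5) = -59
P_4 = 2(-59) + 3(-22) = -184
P_5 = 2(-184) + 3(-59) = -545
P_6 = 2(-545) + 3(-184) = -1642
P_7 = 2(-1642) + 3(-545) = -4919
P_8 = 2(-4919) + 3(-1642) = -14764
P_9 = 2(-14764) + 3(-4919) = -44285

-44285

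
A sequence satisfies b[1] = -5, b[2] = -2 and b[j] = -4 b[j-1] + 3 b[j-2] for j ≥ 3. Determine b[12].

b[3] = -4·(-2) + 3·(-5) = -7
b[4] = -4·(-7) + 3·(-2) = 22
b[5] = -4·22 + 3·(-7) = -109
b[6] = -4·(-109) + 3·22 = 502
b[7] = -4·502 + 3·(-109) = -2335
b[8] = -4·(-2335) + 3·502 = 10846
b[9] = -4·10846 + 3·(-2335) = -50389
b[10] = -4·(-50389) + 3·10846 = 234094
b[11] = -4·234094 + 3·(-50389) = -1087543
b[12] = -4·(-1087543) + 3·234094 = 5052454

5052454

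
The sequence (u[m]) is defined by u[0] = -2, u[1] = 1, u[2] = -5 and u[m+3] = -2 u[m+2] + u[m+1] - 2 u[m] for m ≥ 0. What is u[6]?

-265

u[3] = -2(-5) + 1 - 2(-2) = 15
u[4] = -2(15) + (-5) - 2(1) = -37
u[5] = -2(-37) + 15 - 2(-5) = 99
u[6] = -2(99) + (-37) - 2(15) = -265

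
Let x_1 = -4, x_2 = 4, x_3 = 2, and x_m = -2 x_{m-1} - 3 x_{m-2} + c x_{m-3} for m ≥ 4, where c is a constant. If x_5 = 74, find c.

4

x_4 = -16 - 4c
x_5 = 26 + 12c
So 26 + 12c = 74, giving c = 4.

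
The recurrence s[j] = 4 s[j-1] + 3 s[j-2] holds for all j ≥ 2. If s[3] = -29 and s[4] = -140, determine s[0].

Rearranging, s[j-2] = (s[j] - 4 s[j-1]) / 3.
s[2] = (-140 - 4*(-29)) / 3 = -24/3 = -8
s[1] = (-29 - 4*(-8)) / 3 = 3/3 = 1
s[0] = (-8 - 4*1) / 3 = -12/3 = -4

-4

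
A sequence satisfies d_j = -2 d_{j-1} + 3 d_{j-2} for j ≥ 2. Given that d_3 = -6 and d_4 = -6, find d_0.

-6

Rearranging, d_{j-2} = (d_j + 2 d_{j-1}) / 3.
d_2 = (-6 + 2·(-6)) / 3 = -18/3 = -6
d_1 = (-6 + 2·(-6)) / 3 = -18/3 = -6
d_0 = (-6 + 2·(-6)) / 3 = -18/3 = -6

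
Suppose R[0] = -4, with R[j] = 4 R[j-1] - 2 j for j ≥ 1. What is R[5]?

R[1] = 4*(-4) - 2 = -18
R[2] = 4*(-18) - 4 = -76
R[3] = 4*(-76) - 6 = -310
R[4] = 4*(-310) - 8 = -1248
R[5] = 4*(-1248) - 10 = -5002

-5002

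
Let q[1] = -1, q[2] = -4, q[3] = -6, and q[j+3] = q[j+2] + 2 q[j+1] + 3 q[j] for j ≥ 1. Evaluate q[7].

q[4] = (-6) + 2*(-4) + 3*(-1) = -17
q[5] = (-17) + 2*(-6) + 3*(-4) = -41
q[6] = (-41) + 2*(-17) + 3*(-6) = -93
q[7] = (-93) + 2*(-41) + 3*(-17) = -226

-226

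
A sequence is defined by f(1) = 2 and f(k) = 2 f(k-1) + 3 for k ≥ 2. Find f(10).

f(2) = 2*2 + 3 = 7
f(3) = 2*7 + 3 = 17
f(4) = 2*17 + 3 = 37
f(5) = 2*37 + 3 = 77
f(6) = 2*77 + 3 = 157
f(7) = 2*157 + 3 = 317
f(8) = 2*317 + 3 = 637
f(9) = 2*637 + 3 = 1277
f(10) = 2*1277 + 3 = 2557

2557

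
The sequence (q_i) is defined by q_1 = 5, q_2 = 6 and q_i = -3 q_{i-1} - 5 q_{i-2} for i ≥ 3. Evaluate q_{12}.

q_3 = -3(6) - 5(5) = -43
q_4 = -3(-43) - 5(6) = 99
q_5 = -3(99) - 5(-43) = -82
q_6 = -3(-82) - 5(99) = -249
q_7 = -3(-249) - 5(-82) = 1157
q_8 = -3(1157) - 5(-249) = -2226
q_9 = -3(-2226) - 5(1157) = 893
q_{10} = -3(893) - 5(-2226) = 8451
q_{11} = -3(8451) - 5(893) = -29818
q_{12} = -3(-29818) - 5(8451) = 47199

47199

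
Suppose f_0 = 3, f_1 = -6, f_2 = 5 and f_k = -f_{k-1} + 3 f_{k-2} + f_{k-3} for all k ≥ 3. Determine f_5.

-84

f_3 = -5 + 3*(-6) + 3 = -20
f_4 = -(-20) + 3*5 + (-6) = 29
f_5 = -29 + 3*(-20) + 5 = -84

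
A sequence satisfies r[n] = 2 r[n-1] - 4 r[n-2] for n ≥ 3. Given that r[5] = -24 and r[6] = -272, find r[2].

3

Rearranging, r[n-2] = (r[n] - 2 r[n-1]) / -4.
r[4] = (-272 - 2*(-24)) / -4 = -224/-4 = 56
r[3] = (-24 - 2*56) / -4 = -136/-4 = 34
r[2] = (56 - 2*34) / -4 = -12/-4 = 3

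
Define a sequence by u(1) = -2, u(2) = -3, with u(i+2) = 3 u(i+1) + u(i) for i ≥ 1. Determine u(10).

u(3) = 3·(-3) + (-2) = -11
u(4) = 3·(-11) + (-3) = -36
u(5) = 3·(-36) + (-11) = -119
u(6) = 3·(-119) + (-36) = -393
u(7) = 3·(-393) + (-119) = -1298
u(8) = 3·(-1298) + (-393) = -4287
u(9) = 3·(-4287) + (-1298) = -14159
u(10) = 3·(-14159) + (-4287) = -46764

-46764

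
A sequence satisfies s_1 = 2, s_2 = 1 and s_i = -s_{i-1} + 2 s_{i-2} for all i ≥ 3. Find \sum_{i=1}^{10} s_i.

s_3 = -1 + 2(2) = 3
s_4 = -3 + 2(1) = -1
s_5 = -(-1) + 2(3) = 7
s_6 = -7 + 2(-1) = -9
s_7 = -(-9) + 2(7) = 23
s_8 = -23 + 2(-9) = -41
s_9 = -(-41) + 2(23) = 87
s_{10} = -87 + 2(-41) = -169
Sum = 2 + 1 + 3 + (-1) + 7 + (-9) + 23 + (-41) + 87 + (-169) = -97

-97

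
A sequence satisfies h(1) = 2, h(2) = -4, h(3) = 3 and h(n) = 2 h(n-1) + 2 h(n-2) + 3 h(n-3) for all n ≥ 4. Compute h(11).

4538

h(4) = 2(3) + 2(-4) + 3(2) = 4
h(5) = 2(4) + 2(3) + 3(-4) = 2
h(6) = 2(2) + 2(4) + 3(3) = 21
h(7) = 2(21) + 2(2) + 3(4) = 58
h(8) = 2(58) + 2(21) + 3(2) = 164
h(9) = 2(164) + 2(58) + 3(21) = 507
h(10) = 2(507) + 2(164) + 3(58) = 1516
h(11) = 2(1516) + 2(507) + 3(164) = 4538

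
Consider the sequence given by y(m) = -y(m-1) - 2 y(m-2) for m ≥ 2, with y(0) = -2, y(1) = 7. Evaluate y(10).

y(2) = -7 - 2·(-2) = -3
y(3) = -(-3) - 2·7 = -11
y(4) = -(-11) - 2·(-3) = 17
y(5) = -17 - 2·(-11) = 5
y(6) = -5 - 2·17 = -39
y(7) = -(-39) - 2·5 = 29
y(8) = -29 - 2·(-39) = 49
y(9) = -49 - 2·29 = -107
y(10) = -(-107) - 2·49 = 9

9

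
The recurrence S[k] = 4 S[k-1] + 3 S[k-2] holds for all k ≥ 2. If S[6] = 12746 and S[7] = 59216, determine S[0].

-2

Rearranging, S[k-2] = (S[k] - 4 S[k-1]) / 3.
S[5] = (59216 - 4*12746) / 3 = 8232/3 = 2744
S[4] = (12746 - 4*2744) / 3 = 1770/3 = 590
S[3] = (2744 - 4*590) / 3 = 384/3 = 128
S[2] = (590 - 4*128) / 3 = 78/3 = 26
S[1] = (128 - 4*26) / 3 = 24/3 = 8
S[0] = (26 - 4*8) / 3 = -6/3 = -2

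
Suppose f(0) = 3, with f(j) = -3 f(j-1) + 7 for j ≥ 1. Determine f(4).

103

f(1) = -3·3 + 7 = -2
f(2) = -3·(-2) + 7 = 13
f(3) = -3·13 + 7 = -32
f(4) = -3·(-32) + 7 = 103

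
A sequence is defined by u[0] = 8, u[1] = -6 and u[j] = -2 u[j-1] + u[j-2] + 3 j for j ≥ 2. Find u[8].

u[2] = -2·(-6) + 8 + 6 = 26
u[3] = -2·26 + (-6) + 9 = -49
u[4] = -2·(-49) + 26 + 12 = 136
u[5] = -2·136 + (-49) + 15 = -306
u[6] = -2·(-306) + 136 + 18 = 766
u[7] = -2·766 + (-306) + 21 = -1817
u[8] = -2·(-1817) + 766 + 24 = 4424

4424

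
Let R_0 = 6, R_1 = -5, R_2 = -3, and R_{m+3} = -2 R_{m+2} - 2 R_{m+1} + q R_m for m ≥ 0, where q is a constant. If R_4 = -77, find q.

R_3 = 16 + 6q
R_4 = -26 - 17q
So -26 - 17q = -77, giving q = 3.

3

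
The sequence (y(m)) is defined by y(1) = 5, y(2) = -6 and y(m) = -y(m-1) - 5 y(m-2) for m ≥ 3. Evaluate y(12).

y(3) = -(-6) - 5·5 = -19
y(4) = -(-19) - 5·(-6) = 49
y(5) = -49 - 5·(-19) = 46
y(6) = -46 - 5·49 = -291
y(7) = -(-291) - 5·46 = 61
y(8) = -61 - 5·(-291) = 1394
y(9) = -1394 - 5·61 = -1699
y(10) = -(-1699) - 5·1394 = -5271
y(11) = -(-5271) - 5·(-1699) = 13766
y(12) = -13766 - 5·(-5271) = 12589

12589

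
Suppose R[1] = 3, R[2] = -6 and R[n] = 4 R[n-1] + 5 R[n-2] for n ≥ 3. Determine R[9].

-195309

R[3] = 4*(-6) + 5*3 = -9
R[4] = 4*(-9) + 5*(-6) = -66
R[5] = 4*(-66) + 5*(-9) = -309
R[6] = 4*(-309) + 5*(-66) = -1566
R[7] = 4*(-1566) + 5*(-309) = -7809
R[8] = 4*(-7809) + 5*(-1566) = -39066
R[9] = 4*(-39066) + 5*(-7809) = -195309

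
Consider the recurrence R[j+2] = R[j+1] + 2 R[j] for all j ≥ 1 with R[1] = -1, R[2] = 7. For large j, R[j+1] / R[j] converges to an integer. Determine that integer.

The characteristic equation is r^2 - r - 2 = 0, which factors as (r - 2)(r + 1) = 0.
So the roots are 2 and -1. Since |2| > |-1| and the coefficient of 2^j is non-zero, the ratio tends to 2.

2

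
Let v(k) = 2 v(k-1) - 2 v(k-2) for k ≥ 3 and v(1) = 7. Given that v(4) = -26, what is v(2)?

Let v(2) = y.
v(3) = -14 + 2y
v(4) = -28 + 2y
So -28 + 2y = -26, giving y = 1.

1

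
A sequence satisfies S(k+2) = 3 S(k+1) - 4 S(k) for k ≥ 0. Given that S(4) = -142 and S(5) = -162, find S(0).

Rearranging, S(k-2) = (S(k) - 3 S(k-1)) / -4.
S(3) = (-162 - 3*(-142)) / -4 = 264/-4 = -66
S(2) = (-142 - 3*(-66)) / -4 = 56/-4 = -14
S(1) = (-66 - 3*(-14)) / -4 = -24/-4 = 6
S(0) = (-14 - 3*6) / -4 = -32/-4 = 8

8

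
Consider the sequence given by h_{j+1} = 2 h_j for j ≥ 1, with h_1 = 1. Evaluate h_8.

128

h_2 = 2·1 = 2
h_3 = 2·2 = 4
h_4 = 2·4 = 8
h_5 = 2·8 = 16
h_6 = 2·16 = 32
h_7 = 2·32 = 64
h_8 = 2·64 = 128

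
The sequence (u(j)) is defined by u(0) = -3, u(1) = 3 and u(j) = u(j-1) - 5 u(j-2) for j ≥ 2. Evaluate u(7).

u(2) = 3 - 5·(-3) = 18
u(3) = 18 - 5·3 = 3
u(4) = 3 - 5·18 = -87
u(5) = (-87) - 5·3 = -102
u(6) = (-102) - 5·(-87) = 333
u(7) = 333 - 5·(-102) = 843

843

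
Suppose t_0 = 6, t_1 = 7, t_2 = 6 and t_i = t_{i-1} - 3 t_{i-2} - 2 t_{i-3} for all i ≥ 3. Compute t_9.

-1883

t_3 = 6 - 3*7 - 2*6 = -27
t_4 = (-27) - 3*6 - 2*7 = -59
t_5 = (-59) - 3*(-27) - 2*6 = 10
t_6 = 10 - 3*(-59) - 2*(-27) = 241
t_7 = 241 - 3*10 - 2*(-59) = 329
t_8 = 329 - 3*241 - 2*10 = -414
t_9 = (-414) - 3*329 - 2*241 = -1883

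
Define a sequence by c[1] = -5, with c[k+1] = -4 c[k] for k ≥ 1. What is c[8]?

81920

c[2] = -4*(-5) = 20
c[3] = -4*20 = -80
c[4] = -4*(-80) = 320
c[5] = -4*320 = -1280
c[6] = -4*(-1280) = 5120
c[7] = -4*5120 = -20480
c[8] = -4*(-20480) = 81920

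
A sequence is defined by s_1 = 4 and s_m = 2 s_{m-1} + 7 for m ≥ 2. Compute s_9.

2809

s_2 = 2·4 + 7 = 15
s_3 = 2·15 + 7 = 37
s_4 = 2·37 + 7 = 81
s_5 = 2·81 + 7 = 169
s_6 = 2·169 + 7 = 345
s_7 = 2·345 + 7 = 697
s_8 = 2·697 + 7 = 1401
s_9 = 2·1401 + 7 = 2809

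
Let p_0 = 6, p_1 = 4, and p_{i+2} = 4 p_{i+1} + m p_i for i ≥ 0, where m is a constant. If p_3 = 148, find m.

p_2 = 16 + 6m
p_3 = 64 + 28m
So 64 + 28m = 148, giving m = 3.

3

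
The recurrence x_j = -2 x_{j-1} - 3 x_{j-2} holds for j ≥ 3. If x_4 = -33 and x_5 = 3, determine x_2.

-3

Rearranging, x_{j-2} = (x_j + 2 x_{j-1}) / -3.
x_3 = (3 + 2·(-33)) / -3 = -63/-3 = 21
x_2 = (-33 + 2·21) / -3 = 9/-3 = -3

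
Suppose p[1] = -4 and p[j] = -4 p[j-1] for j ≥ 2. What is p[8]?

p[2] = -4·(-4) = 16
p[3] = -4·16 = -64
p[4] = -4·(-64) = 256
p[5] = -4·256 = -1024
p[6] = -4·(-1024) = 4096
p[7] = -4·4096 = -16384
p[8] = -4·(-16384) = 65536

65536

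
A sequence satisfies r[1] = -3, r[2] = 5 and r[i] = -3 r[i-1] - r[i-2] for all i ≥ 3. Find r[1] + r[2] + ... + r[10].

r[3] = -3*5 - (-3) = -12
r[4] = -3*(-12) - 5 = 31
r[5] = -3*31 - (-12) = -81
r[6] = -3*(-81) - 31 = 212
r[7] = -3*212 - (-81) = -555
r[8] = -3*(-555) - 212 = 1453
r[9] = -3*1453 - (-555) = -3804
r[10] = -3*(-3804) - 1453 = 9959
Sum = (-3) + 5 + (-12) + 31 + (-81) + 212 + (-555) + 1453 + (-3804) + 9959 = 7205

7205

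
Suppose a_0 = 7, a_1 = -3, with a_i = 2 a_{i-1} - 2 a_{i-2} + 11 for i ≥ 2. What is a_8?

a_2 = 2*(-3) - 2*7 + 11 = -9
a_3 = 2*(-9) - 2*(-3) + 11 = -1
a_4 = 2*(-1) - 2*(-9) + 11 = 27
a_5 = 2*27 - 2*(-1) + 11 = 67
a_6 = 2*67 - 2*27 + 11 = 91
a_7 = 2*91 - 2*67 + 11 = 59
a_8 = 2*59 - 2*91 + 11 = -53

-53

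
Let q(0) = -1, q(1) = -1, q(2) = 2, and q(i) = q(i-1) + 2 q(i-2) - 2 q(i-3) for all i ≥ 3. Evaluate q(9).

q(3) = 2 + 2*(-1) - 2*(-1) = 2
q(4) = 2 + 2*2 - 2*(-1) = 8
q(5) = 8 + 2*2 - 2*2 = 8
q(6) = 8 + 2*8 - 2*2 = 20
q(7) = 20 + 2*8 - 2*8 = 20
q(8) = 20 + 2*20 - 2*8 = 44
q(9) = 44 + 2*20 - 2*20 = 44

44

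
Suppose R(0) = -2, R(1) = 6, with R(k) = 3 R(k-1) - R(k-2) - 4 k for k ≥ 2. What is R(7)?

R(2) = 3*6 - (-2) - 8 = 12
R(3) = 3*12 - 6 - 12 = 18
R(4) = 3*18 - 12 - 16 = 26
R(5) = 3*26 - 18 - 20 = 40
R(6) = 3*40 - 26 - 24 = 70
R(7) = 3*70 - 40 - 28 = 142

142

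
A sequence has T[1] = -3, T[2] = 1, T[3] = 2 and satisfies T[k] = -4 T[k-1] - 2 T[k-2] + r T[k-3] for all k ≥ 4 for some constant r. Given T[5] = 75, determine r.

3

T[4] = -10 - 3r
T[5] = 36 + 13r
So 36 + 13r = 75, giving r = 3.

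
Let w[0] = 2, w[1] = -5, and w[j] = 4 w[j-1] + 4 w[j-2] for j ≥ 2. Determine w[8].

-174592

w[2] = 4·(-5) + 4·2 = -12
w[3] = 4·(-12) + 4·(-5) = -68
w[4] = 4·(-68) + 4·(-12) = -320
w[5] = 4·(-320) + 4·(-68) = -1552
w[6] = 4·(-1552) + 4·(-320) = -7488
w[7] = 4·(-7488) + 4·(-1552) = -36160
w[8] = 4·(-36160) + 4·(-7488) = -174592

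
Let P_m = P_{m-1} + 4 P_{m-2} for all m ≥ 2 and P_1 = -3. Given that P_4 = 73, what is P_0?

5

Let P_0 = x.
P_2 = -3 + 4x
P_3 = -15 + 4x
P_4 = -27 + 20x
So -27 + 20x = 73, giving x = 5.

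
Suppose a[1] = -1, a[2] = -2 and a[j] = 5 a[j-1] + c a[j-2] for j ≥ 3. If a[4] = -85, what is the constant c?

5

a[3] = -10 - c
a[4] = -50 - 7c
So -50 - 7c = -85, giving c = 5.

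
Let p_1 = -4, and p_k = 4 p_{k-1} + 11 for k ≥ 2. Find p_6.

-345

p_2 = 4(-4) + 11 = -5
p_3 = 4(-5) + 11 = -9
p_4 = 4(-9) + 11 = -25
p_5 = 4(-25) + 11 = -89
p_6 = 4(-89) + 11 = -345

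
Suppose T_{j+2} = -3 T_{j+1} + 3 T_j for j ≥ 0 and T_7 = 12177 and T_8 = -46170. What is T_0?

Rearranging, T_{j-2} = (T_j + 3 T_{j-1}) / 3.
T_6 = (-46170 + 3*12177) / 3 = -9639/3 = -3213
T_5 = (12177 + 3*(-3213)) / 3 = 2538/3 = 846
T_4 = (-3213 + 3*846) / 3 = -675/3 = -225
T_3 = (846 + 3*(-225)) / 3 = 171/3 = 57
T_2 = (-225 + 3*57) / 3 = -54/3 = -18
T_1 = (57 + 3*(-18)) / 3 = 3/3 = 1
T_0 = (-18 + 3*1) / 3 = -15/3 = -5

-5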